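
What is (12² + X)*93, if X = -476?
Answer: -30876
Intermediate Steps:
(12² + X)*93 = (12² - 476)*93 = (144 - 476)*93 = -332*93 = -30876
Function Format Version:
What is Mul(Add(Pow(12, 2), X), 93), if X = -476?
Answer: -30876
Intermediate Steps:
Mul(Add(Pow(12, 2), X), 93) = Mul(Add(Pow(12, 2), -476), 93) = Mul(Add(144, -476), 93) = Mul(-332, 93) = -30876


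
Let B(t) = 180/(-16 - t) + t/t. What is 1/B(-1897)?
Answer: 209/229 ≈ 0.91266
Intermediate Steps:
B(t) = 1 + 180/(-16 - t) (B(t) = 180/(-16 - t) + 1 = 1 + 180/(-16 - t))
1/B(-1897) = 1/((-164 - 1897)/(16 - 1897)) = 1/(-2061/(-1881)) = 1/(-1/1881*(-2061)) = 1/(229/209) = 209/229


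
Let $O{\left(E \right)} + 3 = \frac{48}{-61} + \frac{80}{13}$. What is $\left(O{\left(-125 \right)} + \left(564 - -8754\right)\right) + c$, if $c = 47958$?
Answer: $\frac{45421745}{793} \approx 57278.0$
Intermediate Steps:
$O{\left(E \right)} = \frac{1877}{793}$ ($O{\left(E \right)} = -3 + \left(\frac{48}{-61} + \frac{80}{13}\right) = -3 + \left(48 \left(- \frac{1}{61}\right) + 80 \cdot \frac{1}{13}\right) = -3 + \left(- \frac{48}{61} + \frac{80}{13}\right) = -3 + \frac{4256}{793} = \frac{1877}{793}$)
$\left(O{\left(-125 \right)} + \left(564 - -8754\right)\right) + c = \left(\frac{1877}{793} + \left(564 - -8754\right)\right) + 47958 = \left(\frac{1877}{793} + \left(564 + 8754\right)\right) + 47958 = \left(\frac{1877}{793} + 9318\right) + 47958 = \frac{7391051}{793} + 47958 = \frac{45421745}{793}$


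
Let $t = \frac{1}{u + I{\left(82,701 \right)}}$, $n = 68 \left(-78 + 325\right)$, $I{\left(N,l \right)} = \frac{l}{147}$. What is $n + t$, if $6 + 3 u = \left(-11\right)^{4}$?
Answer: $\frac{4018812561}{239272} \approx 16796.0$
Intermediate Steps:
$I{\left(N,l \right)} = \frac{l}{147}$ ($I{\left(N,l \right)} = l \frac{1}{147} = \frac{l}{147}$)
$n = 16796$ ($n = 68 \cdot 247 = 16796$)
$u = \frac{14635}{3}$ ($u = -2 + \frac{\left(-11\right)^{4}}{3} = -2 + \frac{1}{3} \cdot 14641 = -2 + \frac{14641}{3} = \frac{14635}{3} \approx 4878.3$)
$t = \frac{49}{239272}$ ($t = \frac{1}{\frac{14635}{3} + \frac{1}{147} \cdot 701} = \frac{1}{\frac{14635}{3} + \frac{701}{147}} = \frac{1}{\frac{239272}{49}} = \frac{49}{239272} \approx 0.00020479$)
$n + t = 16796 + \frac{49}{239272} = \frac{4018812561}{239272}$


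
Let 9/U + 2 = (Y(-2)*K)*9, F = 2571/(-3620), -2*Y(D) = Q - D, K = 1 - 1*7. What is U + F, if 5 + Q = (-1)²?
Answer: -44139/50680 ≈ -0.87094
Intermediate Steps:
K = -6 (K = 1 - 7 = -6)
Q = -4 (Q = -5 + (-1)² = -5 + 1 = -4)
Y(D) = 2 + D/2 (Y(D) = -(-4 - D)/2 = 2 + D/2)
F = -2571/3620 (F = 2571*(-1/3620) = -2571/3620 ≈ -0.71022)
U = -9/56 (U = 9/(-2 + ((2 + (½)*(-2))*(-6))*9) = 9/(-2 + ((2 - 1)*(-6))*9) = 9/(-2 + (1*(-6))*9) = 9/(-2 - 6*9) = 9/(-2 - 54) = 9/(-56) = 9*(-1/56) = -9/56 ≈ -0.16071)
U + F = -9/56 - 2571/3620 = -44139/50680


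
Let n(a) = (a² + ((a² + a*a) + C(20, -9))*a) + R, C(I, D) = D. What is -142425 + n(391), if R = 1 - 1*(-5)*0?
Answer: 119559880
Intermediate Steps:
R = 1 (R = 1 + 5*0 = 1 + 0 = 1)
n(a) = 1 + a² + a*(-9 + 2*a²) (n(a) = (a² + ((a² + a*a) - 9)*a) + 1 = (a² + ((a² + a²) - 9)*a) + 1 = (a² + (2*a² - 9)*a) + 1 = (a² + (-9 + 2*a²)*a) + 1 = (a² + a*(-9 + 2*a²)) + 1 = 1 + a² + a*(-9 + 2*a²))
-142425 + n(391) = -142425 + (1 + 391² - 9*391 + 2*391³) = -142425 + (1 + 152881 - 3519 + 2*59776471) = -142425 + (1 + 152881 - 3519 + 119552942) = -142425 + 119702305 = 119559880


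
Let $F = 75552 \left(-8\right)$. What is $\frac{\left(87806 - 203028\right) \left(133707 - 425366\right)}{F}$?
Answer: $- \frac{16802766649}{302208} \approx -55600.0$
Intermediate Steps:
$F = -604416$
$\frac{\left(87806 - 203028\right) \left(133707 - 425366\right)}{F} = \frac{\left(87806 - 203028\right) \left(133707 - 425366\right)}{-604416} = \left(-115222\right) \left(-291659\right) \left(- \frac{1}{604416}\right) = 33605533298 \left(- \frac{1}{604416}\right) = - \frac{16802766649}{302208}$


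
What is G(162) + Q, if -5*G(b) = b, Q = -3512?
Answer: -17722/5 ≈ -3544.4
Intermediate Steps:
G(b) = -b/5
G(162) + Q = -⅕*162 - 3512 = -162/5 - 3512 = -17722/5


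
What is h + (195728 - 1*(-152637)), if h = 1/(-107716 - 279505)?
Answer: 134894243664/387221 ≈ 3.4837e+5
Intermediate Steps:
h = -1/387221 (h = 1/(-387221) = -1/387221 ≈ -2.5825e-6)
h + (195728 - 1*(-152637)) = -1/387221 + (195728 - 1*(-152637)) = -1/387221 + (195728 + 152637) = -1/387221 + 348365 = 134894243664/387221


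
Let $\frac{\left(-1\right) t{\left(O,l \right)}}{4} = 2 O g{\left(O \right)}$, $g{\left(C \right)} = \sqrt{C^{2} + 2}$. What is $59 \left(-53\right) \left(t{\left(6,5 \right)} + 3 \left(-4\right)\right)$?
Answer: $37524 + 150096 \sqrt{38} \approx 9.6278 \cdot 10^{5}$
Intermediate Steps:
$g{\left(C \right)} = \sqrt{2 + C^{2}}$
$t{\left(O,l \right)} = - 8 O \sqrt{2 + O^{2}}$ ($t{\left(O,l \right)} = - 4 \cdot 2 O \sqrt{2 + O^{2}} = - 8 O \sqrt{2 + O^{2}}$)
$59 \left(-53\right) \left(t{\left(6,5 \right)} + 3 \left(-4\right)\right) = 59 \left(-53\right) \left(\left(-8\right) 6 \sqrt{2 + 6^{2}} + 3 \left(-4\right)\right) = - 3127 \left(\left(-8\right) 6 \sqrt{2 + 36} - 12\right) = - 3127 \left(\left(-8\right) 6 \sqrt{38} - 12\right) = - 3127 \left(- 48 \sqrt{38} - 12\right) = - 3127 \left(-12 - 48 \sqrt{38}\right) = 37524 + 150096 \sqrt{38}$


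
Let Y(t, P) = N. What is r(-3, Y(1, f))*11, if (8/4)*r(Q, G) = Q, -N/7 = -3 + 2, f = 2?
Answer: -33/2 ≈ -16.500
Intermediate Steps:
N = 7 (N = -7*(-3 + 2) = -7*(-1) = 7)
Y(t, P) = 7
r(Q, G) = Q/2
r(-3, Y(1, f))*11 = ((1/2)*(-3))*11 = -3/2*11 = -33/2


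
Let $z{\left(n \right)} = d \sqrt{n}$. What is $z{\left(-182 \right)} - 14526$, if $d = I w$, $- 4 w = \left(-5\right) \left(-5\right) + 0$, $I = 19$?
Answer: $-14526 - \frac{475 i \sqrt{182}}{4} \approx -14526.0 - 1602.0 i$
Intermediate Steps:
$w = - \frac{25}{4}$ ($w = - \frac{\left(-5\right) \left(-5\right) + 0}{4} = - \frac{25 + 0}{4} = \left(- \frac{1}{4}\right) 25 = - \frac{25}{4} \approx -6.25$)
$d = - \frac{475}{4}$ ($d = 19 \left(- \frac{25}{4}\right) = - \frac{475}{4} \approx -118.75$)
$z{\left(n \right)} = - \frac{475 \sqrt{n}}{4}$
$z{\left(-182 \right)} - 14526 = - \frac{475 \sqrt{-182}}{4} - 14526 = - \frac{475 i \sqrt{182}}{4} - 14526 = -14526 - \frac{475 i \sqrt{182}}{4}$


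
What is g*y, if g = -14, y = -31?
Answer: 434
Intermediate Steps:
g*y = -14*(-31) = 434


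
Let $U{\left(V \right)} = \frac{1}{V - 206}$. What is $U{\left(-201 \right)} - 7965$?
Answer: $- \frac{3241756}{407} \approx -7965.0$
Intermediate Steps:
$U{\left(V \right)} = \frac{1}{-206 + V}$
$U{\left(-201 \right)} - 7965 = \frac{1}{-206 - 201} - 7965 = \frac{1}{-407} - 7965 = - \frac{1}{407} - 7965 = - \frac{3241756}{407}$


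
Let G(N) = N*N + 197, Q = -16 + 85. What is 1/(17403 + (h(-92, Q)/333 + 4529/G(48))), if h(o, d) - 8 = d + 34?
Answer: 7503/130590797 ≈ 5.7454e-5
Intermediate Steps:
Q = 69
G(N) = 197 + N² (G(N) = N² + 197 = 197 + N²)
h(o, d) = 42 + d (h(o, d) = 8 + (d + 34) = 8 + (34 + d) = 42 + d)
1/(17403 + (h(-92, Q)/333 + 4529/G(48))) = 1/(17403 + ((42 + 69)/333 + 4529/(197 + 48²))) = 1/(17403 + (111*(1/333) + 4529/(197 + 2304))) = 1/(17403 + (⅓ + 4529/2501)) = 1/(17403 + 16088/7503) = 1/(130590797/7503) = 7503/130590797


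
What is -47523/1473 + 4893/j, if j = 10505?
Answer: -164007242/5157955 ≈ -31.797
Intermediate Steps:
-47523/1473 + 4893/j = -47523/1473 + 4893/10505 = -47523*1/1473 + 4893*(1/10505) = -15841/491 + 4893/10505 = -164007242/5157955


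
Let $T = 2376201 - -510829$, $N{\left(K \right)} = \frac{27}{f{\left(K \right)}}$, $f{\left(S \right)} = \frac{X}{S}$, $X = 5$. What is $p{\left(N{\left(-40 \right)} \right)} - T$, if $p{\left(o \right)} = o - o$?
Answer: $-2887030$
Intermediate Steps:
$f{\left(S \right)} = \frac{5}{S}$
$N{\left(K \right)} = \frac{27 K}{5}$ ($N{\left(K \right)} = \frac{27}{5 \frac{1}{K}} = 27 \frac{K}{5} = \frac{27 K}{5}$)
$T = 2887030$ ($T = 2376201 + 510829 = 2887030$)
$p{\left(o \right)} = 0$
$p{\left(N{\left(-40 \right)} \right)} - T = 0 - 2887030 = -2887030$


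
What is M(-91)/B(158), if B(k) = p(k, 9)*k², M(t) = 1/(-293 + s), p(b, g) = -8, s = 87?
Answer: 1/41140672 ≈ 2.4307e-8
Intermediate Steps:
M(t) = -1/206 (M(t) = 1/(-293 + 87) = 1/(-206) = -1/206)
B(k) = -8*k²
M(-91)/B(158) = -1/(206*((-8*158²))) = -1/(206*((-8*24964))) = -1/206/(-199712) = -1/206*(-1/199712) = 1/41140672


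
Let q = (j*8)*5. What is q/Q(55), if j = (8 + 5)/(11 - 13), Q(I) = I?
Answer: -52/11 ≈ -4.7273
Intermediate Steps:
j = -13/2 (j = 13/(-2) = 13*(-½) = -13/2 ≈ -6.5000)
q = -260 (q = -13/2*8*5 = -52*5 = -260)
q/Q(55) = -260/55 = -260*1/55 = -52/11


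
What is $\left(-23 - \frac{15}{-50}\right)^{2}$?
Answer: $\frac{51529}{100} \approx 515.29$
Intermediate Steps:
$\left(-23 - \frac{15}{-50}\right)^{2} = \left(-23 - - \frac{3}{10}\right)^{2} = \left(-23 + \frac{3}{10}\right)^{2} = \left(- \frac{227}{10}\right)^{2} = \frac{51529}{100}$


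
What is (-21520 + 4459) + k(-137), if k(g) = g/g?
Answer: -17060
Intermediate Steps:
k(g) = 1
(-21520 + 4459) + k(-137) = (-21520 + 4459) + 1 = -17061 + 1 = -17060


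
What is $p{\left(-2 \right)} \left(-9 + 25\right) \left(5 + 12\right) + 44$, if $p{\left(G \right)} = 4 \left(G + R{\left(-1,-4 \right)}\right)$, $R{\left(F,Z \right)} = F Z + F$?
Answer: $1132$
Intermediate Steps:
$R{\left(F,Z \right)} = F + F Z$
$p{\left(G \right)} = 12 + 4 G$ ($p{\left(G \right)} = 4 \left(G - \left(1 - 4\right)\right) = 4 \left(G - -3\right) = 4 \left(G + 3\right) = 4 \left(3 + G\right) = 12 + 4 G$)
$p{\left(-2 \right)} \left(-9 + 25\right) \left(5 + 12\right) + 44 = \left(12 + 4 \left(-2\right)\right) \left(-9 + 25\right) \left(5 + 12\right) + 44 = \left(12 - 8\right) 16 \cdot 17 + 44 = 4 \cdot 272 + 44 = 1088 + 44 = 1132$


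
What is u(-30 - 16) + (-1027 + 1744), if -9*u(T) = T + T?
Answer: 6545/9 ≈ 727.22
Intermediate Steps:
u(T) = -2*T/9 (u(T) = -(T + T)/9 = -2*T/9)
u(-30 - 16) + (-1027 + 1744) = -2*(-30 - 16)/9 + (-1027 + 1744) = -2/9*(-46) + 717 = 92/9 + 717 = 6545/9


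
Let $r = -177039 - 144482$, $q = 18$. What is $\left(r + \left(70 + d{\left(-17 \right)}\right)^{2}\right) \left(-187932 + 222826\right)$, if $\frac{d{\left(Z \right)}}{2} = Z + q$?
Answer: $-11038263278$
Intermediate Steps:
$r = -321521$ ($r = -177039 - 144482 = -321521$)
$d{\left(Z \right)} = 36 + 2 Z$ ($d{\left(Z \right)} = 2 \left(Z + 18\right) = 2 \left(18 + Z\right) = 36 + 2 Z$)
$\left(r + \left(70 + d{\left(-17 \right)}\right)^{2}\right) \left(-187932 + 222826\right) = \left(-321521 + \left(70 + \left(36 + 2 \left(-17\right)\right)\right)^{2}\right) \left(-187932 + 222826\right) = \left(-321521 + \left(70 + \left(36 - 34\right)\right)^{2}\right) 34894 = \left(-321521 + \left(70 + 2\right)^{2}\right) 34894 = \left(-321521 + 72^{2}\right) 34894 = \left(-321521 + 5184\right) 34894 = \left(-316337\right) 34894 = -11038263278$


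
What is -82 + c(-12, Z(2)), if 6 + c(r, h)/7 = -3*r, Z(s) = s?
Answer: 128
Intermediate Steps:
c(r, h) = -42 - 21*r (c(r, h) = -42 + 7*(-3*r) = -42 - 21*r)
-82 + c(-12, Z(2)) = -82 + (-42 - 21*(-12)) = -82 + (-42 + 252) = -82 + 210 = 128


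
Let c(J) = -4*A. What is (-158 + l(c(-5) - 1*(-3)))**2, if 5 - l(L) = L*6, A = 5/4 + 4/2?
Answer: 8649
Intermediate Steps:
A = 13/4 (A = 5*(1/4) + 4*(1/2) = 5/4 + 2 = 13/4 ≈ 3.2500)
c(J) = -13 (c(J) = -4*13/4 = -13)
l(L) = 5 - 6*L (l(L) = 5 - L*6 = 5 - 6*L)
(-158 + l(c(-5) - 1*(-3)))**2 = (-158 + (5 - 6*(-13 - 1*(-3))))**2 = (-158 + (5 - 6*(-13 + 3)))**2 = (-158 + (5 - 6*(-10)))**2 = (-158 + (5 + 60))**2 = (-158 + 65)**2 = (-93)**2 = 8649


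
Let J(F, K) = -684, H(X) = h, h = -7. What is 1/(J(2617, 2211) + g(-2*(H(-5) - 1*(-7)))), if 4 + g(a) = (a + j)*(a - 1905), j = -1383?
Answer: 1/2633927 ≈ 3.7966e-7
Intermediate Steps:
H(X) = -7
g(a) = -4 + (-1905 + a)*(-1383 + a) (g(a) = -4 + (a - 1383)*(a - 1905) = -4 + (-1383 + a)*(-1905 + a) = -4 + (-1905 + a)*(-1383 + a))
1/(J(2617, 2211) + g(-2*(H(-5) - 1*(-7)))) = 1/(-684 + (2634611 + (-2*(-7 - 1*(-7)))² - (-6576)*(-7 - 1*(-7)))) = 1/(-684 + (2634611 + (-2*(-7 + 7))² - (-6576)*(-7 + 7))) = 1/(-684 + (2634611 + (-2*0)² - (-6576)*0)) = 1/(-684 + (2634611 + 0² - 3288*0)) = 1/(-684 + (2634611 + 0 + 0)) = 1/(-684 + 2634611) = 1/2633927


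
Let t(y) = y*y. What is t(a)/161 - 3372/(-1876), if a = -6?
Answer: 21801/10787 ≈ 2.0210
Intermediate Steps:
t(y) = y²
t(a)/161 - 3372/(-1876) = (-6)²/161 - 3372/(-1876) = 36*(1/161) - 3372*(-1/1876) = 36/161 + 843/469 = 21801/10787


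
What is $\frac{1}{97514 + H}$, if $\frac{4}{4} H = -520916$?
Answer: $- \frac{1}{423402} \approx -2.3618 \cdot 10^{-6}$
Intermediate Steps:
$H = -520916$
$\frac{1}{97514 + H} = \frac{1}{97514 - 520916} = \frac{1}{-423402} = - \frac{1}{423402}$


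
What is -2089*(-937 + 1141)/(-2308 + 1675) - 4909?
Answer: -893747/211 ≈ -4235.8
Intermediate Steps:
-2089*(-937 + 1141)/(-2308 + 1675) - 4909 = -2089/((-633/204)) - 4909 = -2089/((-633*1/204)) - 4909 = -2089/(-211/68) - 4909 = -2089*(-68/211) - 4909 = 142052/211 - 4909 = -893747/211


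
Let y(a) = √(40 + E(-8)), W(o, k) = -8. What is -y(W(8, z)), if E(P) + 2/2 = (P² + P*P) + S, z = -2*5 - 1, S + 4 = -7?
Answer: -2*√39 ≈ -12.490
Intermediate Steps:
S = -11 (S = -4 - 7 = -11)
z = -11 (z = -10 - 1 = -11)
E(P) = -12 + 2*P² (E(P) = -1 + ((P² + P*P) - 11) = -1 + ((P² + P²) - 11) = -1 + (2*P² - 11) = -1 + (-11 + 2*P²) = -12 + 2*P²)
y(a) = 2*√39 (y(a) = √(40 + (-12 + 2*(-8)²)) = √(40 + (-12 + 2*64)) = √(40 + (-12 + 128)) = √(40 + 116) = √156 = 2*√39)
-y(W(8, z)) = -2*√39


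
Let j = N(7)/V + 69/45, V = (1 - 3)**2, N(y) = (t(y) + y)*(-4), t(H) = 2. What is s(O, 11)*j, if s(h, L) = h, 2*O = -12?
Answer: 224/5 ≈ 44.800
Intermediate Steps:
O = -6 (O = (1/2)*(-12) = -6)
N(y) = -8 - 4*y (N(y) = (2 + y)*(-4) = -8 - 4*y)
V = 4 (V = (-2)**2 = 4)
j = -112/15 (j = (-8 - 4*7)/4 + 69/45 = (-8 - 28)*(1/4) + 69*(1/45) = -36*1/4 + 23/15 = -9 + 23/15 = -112/15 ≈ -7.4667)
s(O, 11)*j = -6*(-112/15) = 224/5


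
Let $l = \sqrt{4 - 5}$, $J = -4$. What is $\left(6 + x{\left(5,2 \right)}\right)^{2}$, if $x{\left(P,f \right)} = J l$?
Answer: $20 - 48 i \approx 20.0 - 48.0 i$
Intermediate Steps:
$l = i$ ($l = \sqrt{-1} = i \approx 1.0 i$)
$x{\left(P,f \right)} = - 4 i$
$\left(6 + x{\left(5,2 \right)}\right)^{2} = \left(6 - 4 i\right)^{2}$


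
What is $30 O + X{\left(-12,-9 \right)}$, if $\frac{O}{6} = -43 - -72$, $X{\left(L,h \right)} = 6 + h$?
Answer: $5217$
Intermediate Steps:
$O = 174$ ($O = 6 \left(-43 - -72\right) = 6 \left(-43 + 72\right) = 6 \cdot 29 = 174$)
$30 O + X{\left(-12,-9 \right)} = 30 \cdot 174 + \left(6 - 9\right) = 5220 - 3 = 5217$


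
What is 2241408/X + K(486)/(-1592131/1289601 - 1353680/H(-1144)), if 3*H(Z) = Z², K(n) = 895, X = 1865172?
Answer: -14588523096262492676/71117457949919221 ≈ -205.13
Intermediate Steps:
H(Z) = Z²/3
2241408/X + K(486)/(-1592131/1289601 - 1353680/H(-1144)) = 2241408/1865172 + 895/(-1592131/1289601 - 1353680/((⅓)*(-1144)²)) = 2241408*(1/1865172) + 895/(-1592131*1/1289601 - 1353680/((⅓)*1308736)) = 186784/155431 + 895/(-1592131/1289601 - 1353680/1308736/3) = 186784/155431 + 895/(-1592131/1289601 - 1353680*3/1308736) = 186784/155431 + 895/(-1592131/1289601 - 253815/81796) = 186784/155431 + 895/(-457550025091/105484203396) = 186784/155431 + 895*(-105484203396/457550025091) = 186784/155431 - 94408362039420/457550025091 = -14588523096262492676/71117457949919221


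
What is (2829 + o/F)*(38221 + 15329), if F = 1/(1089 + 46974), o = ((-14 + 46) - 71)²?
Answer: 3914861214600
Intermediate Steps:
o = 1521 (o = (32 - 71)² = (-39)² = 1521)
F = 1/48063 ≈ 2.0806e-5
(2829 + o/F)*(38221 + 15329) = (2829 + 1521/(1/48063))*(38221 + 15329) = (2829 + 1521*48063)*53550 = (2829 + 73103823)*53550 = 73106652*53550 = 3914861214600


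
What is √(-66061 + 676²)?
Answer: 3*√43435 ≈ 625.23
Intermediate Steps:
√(-66061 + 676²) = √(-66061 + 456976) = √390915 = 3*√43435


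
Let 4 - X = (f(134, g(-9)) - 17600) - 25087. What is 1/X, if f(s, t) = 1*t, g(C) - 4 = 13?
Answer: 1/42674 ≈ 2.3433e-5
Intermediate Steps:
g(C) = 17 (g(C) = 4 + 13 = 17)
f(s, t) = t
X = 42674 (X = 4 - ((17 - 17600) - 25087) = 4 - (-17583 - 25087) = 4 - 1*(-42670) = 4 + 42670 = 42674)
1/X = 1/42674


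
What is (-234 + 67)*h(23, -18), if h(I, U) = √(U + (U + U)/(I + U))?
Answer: -501*I*√70/5 ≈ -838.33*I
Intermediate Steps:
h(I, U) = √(U + 2*U/(I + U)) (h(I, U) = √(U + (2*U)/(I + U)) = √(U + 2*U/(I + U)))
(-234 + 67)*h(23, -18) = (-234 + 67)*√(-18*(2 + 23 - 18)/(23 - 18)) = -167*3*I*√70/5 = -501*I*√70/5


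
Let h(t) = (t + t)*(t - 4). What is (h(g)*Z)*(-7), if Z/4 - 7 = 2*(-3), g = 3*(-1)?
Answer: -1176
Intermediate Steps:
g = -3
h(t) = 2*t*(-4 + t) (h(t) = (2*t)*(-4 + t) = 2*t*(-4 + t))
Z = 4 (Z = 28 + 4*(2*(-3)) = 28 + 4*(-6) = 28 - 24 = 4)
(h(g)*Z)*(-7) = ((2*(-3)*(-4 - 3))*4)*(-7) = ((2*(-3)*(-7))*4)*(-7) = (42*4)*(-7) = 168*(-7) = -1176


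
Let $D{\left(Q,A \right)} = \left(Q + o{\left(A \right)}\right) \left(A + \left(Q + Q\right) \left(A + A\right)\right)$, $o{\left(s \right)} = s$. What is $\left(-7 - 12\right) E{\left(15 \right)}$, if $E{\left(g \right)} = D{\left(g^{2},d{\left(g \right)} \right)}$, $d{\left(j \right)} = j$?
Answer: $-61628400$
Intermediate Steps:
$D{\left(Q,A \right)} = \left(A + Q\right) \left(A + 4 A Q\right)$ ($D{\left(Q,A \right)} = \left(Q + A\right) \left(A + \left(Q + Q\right) \left(A + A\right)\right) = \left(A + Q\right) \left(A + 2 Q 2 A\right) = \left(A + Q\right) \left(A + 4 A Q\right)$)
$E{\left(g \right)} = g \left(g + g^{2} + 4 g^{3} + 4 g^{4}\right)$ ($E{\left(g \right)} = g \left(g + g^{2} + 4 \left(g^{2}\right)^{2} + 4 g g^{2}\right) = g \left(g + g^{2} + 4 g^{4} + 4 g^{3}\right) = g \left(g + g^{2} + 4 g^{3} + 4 g^{4}\right)$)
$\left(-7 - 12\right) E{\left(15 \right)} = \left(-7 - 12\right) 15^{2} \left(1 + 15 + 4 \cdot 15^{2} + 4 \cdot 15^{3}\right) = \left(-7 - 12\right) 225 \left(1 + 15 + 4 \cdot 225 + 4 \cdot 3375\right) = - 19 \cdot 225 \left(1 + 15 + 900 + 13500\right) = - 19 \cdot 225 \cdot 14416 = \left(-19\right) 3243600 = -61628400$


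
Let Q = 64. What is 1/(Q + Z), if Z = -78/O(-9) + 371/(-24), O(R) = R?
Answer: 24/1373 ≈ 0.017480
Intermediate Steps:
Z = -163/24 (Z = -78/(-9) + 371/(-24) = -78*(-⅑) + 371*(-1/24) = 26/3 - 371/24 = -163/24 ≈ -6.7917)
1/(Q + Z) = 1/(64 - 163/24) = 1/(1373/24) = 24/1373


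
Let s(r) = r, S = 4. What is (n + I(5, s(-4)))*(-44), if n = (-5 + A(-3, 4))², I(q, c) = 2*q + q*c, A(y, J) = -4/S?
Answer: -1144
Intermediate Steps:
A(y, J) = -1 (A(y, J) = -4/4 = -4*¼ = -1)
I(q, c) = 2*q + c*q
n = 36 (n = (-5 - 1)² = (-6)² = 36)
(n + I(5, s(-4)))*(-44) = (36 + 5*(2 - 4))*(-44) = (36 + 5*(-2))*(-44) = (36 - 10)*(-44) = 26*(-44) = -1144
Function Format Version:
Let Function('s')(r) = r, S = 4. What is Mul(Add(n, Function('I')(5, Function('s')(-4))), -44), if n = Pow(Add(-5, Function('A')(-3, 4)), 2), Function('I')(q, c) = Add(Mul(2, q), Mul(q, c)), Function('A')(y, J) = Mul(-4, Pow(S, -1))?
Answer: -1144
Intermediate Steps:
Function('A')(y, J) = -1 (Function('A')(y, J) = Mul(-4, Pow(4, -1)) = Mul(-4, Rational(1, 4)) = -1)
Function('I')(q, c) = Add(Mul(2, q), Mul(c, q))
n = 36 (n = Pow(Add(-5, -1), 2) = Pow(-6, 2) = 36)
Mul(Add(n, Function('I')(5, Function('s')(-4))), -44) = Mul(Add(36, Mul(5, Add(2, -4))), -44) = Mul(Add(36, Mul(5, -2)), -44) = Mul(Add(36, -10), -44) = Mul(26, -44) = -1144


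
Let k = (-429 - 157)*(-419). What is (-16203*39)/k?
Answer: -631917/245534 ≈ -2.5736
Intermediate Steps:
k = 245534 (k = -586*(-419) = 245534)
(-16203*39)/k = -16203*39/245534 = -631917*1/245534 = -631917/245534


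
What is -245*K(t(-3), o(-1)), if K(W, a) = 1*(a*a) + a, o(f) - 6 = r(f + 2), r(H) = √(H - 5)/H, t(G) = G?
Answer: -9310 - 6370*I ≈ -9310.0 - 6370.0*I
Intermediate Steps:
r(H) = √(-5 + H)/H
o(f) = 6 + √(-3 + f)/(2 + f) (o(f) = 6 + √(-5 + (f + 2))/(f + 2) = 6 + √(-5 + (2 + f))/(2 + f) = 6 + √(-3 + f)/(2 + f))
K(W, a) = a + a² (K(W, a) = 1*a² + a = a² + a = a + a²)
-245*K(t(-3), o(-1)) = -245*(12 + √(-3 - 1) + 6*(-1))/(2 - 1)*(1 + (12 + √(-3 - 1) + 6*(-1))/(2 - 1)) = -245*(12 + √(-4) - 6)/1*(1 + (12 + √(-4) - 6)/1) = -245*1*(12 + 2*I - 6)*(1 + 1*(12 + 2*I - 6)) = -245*1*(6 + 2*I)*(1 + 1*(6 + 2*I)) = -245*(6 + 2*I)*(1 + (6 + 2*I)) = -245*(6 + 2*I)*(7 + 2*I)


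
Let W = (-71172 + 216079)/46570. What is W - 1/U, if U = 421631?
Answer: 61097236747/19635355670 ≈ 3.1116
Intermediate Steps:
W = 144907/46570 (W = 144907*(1/46570) = 144907/46570 ≈ 3.1116)
W - 1/U = 144907/46570 - 1/421631 = 61097236747/19635355670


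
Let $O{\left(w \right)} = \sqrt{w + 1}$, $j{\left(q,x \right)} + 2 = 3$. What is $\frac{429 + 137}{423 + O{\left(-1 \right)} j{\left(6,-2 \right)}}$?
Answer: $\frac{566}{423} \approx 1.3381$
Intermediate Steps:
$j{\left(q,x \right)} = 1$ ($j{\left(q,x \right)} = -2 + 3 = 1$)
$O{\left(w \right)} = \sqrt{1 + w}$
$\frac{429 + 137}{423 + O{\left(-1 \right)} j{\left(6,-2 \right)}} = \frac{429 + 137}{423 + \sqrt{1 - 1} \cdot 1} = \frac{566}{423 + \sqrt{0} \cdot 1} = \frac{566}{423 + 0 \cdot 1} = \frac{566}{423 + 0} = \frac{566}{423}$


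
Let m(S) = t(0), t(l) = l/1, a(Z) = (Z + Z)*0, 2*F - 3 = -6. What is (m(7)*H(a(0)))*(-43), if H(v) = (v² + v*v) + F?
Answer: 0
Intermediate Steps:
F = -3/2 (F = 3/2 + (½)*(-6) = 3/2 - 3 = -3/2 ≈ -1.5000)
a(Z) = 0 (a(Z) = (2*Z)*0 = 0)
t(l) = l (t(l) = l*1 = l)
m(S) = 0
H(v) = -3/2 + 2*v² (H(v) = (v² + v*v) - 3/2 = (v² + v²) - 3/2 = 2*v² - 3/2 = -3/2 + 2*v²)
(m(7)*H(a(0)))*(-43) = (0*(-3/2 + 2*0²))*(-43) = (0*(-3/2 + 2*0))*(-43) = (0*(-3/2 + 0))*(-43) = (0*(-3/2))*(-43) = 0*(-43) = 0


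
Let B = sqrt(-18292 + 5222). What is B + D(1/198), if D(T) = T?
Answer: 1/198 + I*sqrt(13070) ≈ 0.0050505 + 114.32*I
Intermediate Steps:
B = I*sqrt(13070) (B = sqrt(-13070) = I*sqrt(13070) ≈ 114.32*I)
B + D(1/198) = I*sqrt(13070) + 1/198 = 1/198 + I*sqrt(13070)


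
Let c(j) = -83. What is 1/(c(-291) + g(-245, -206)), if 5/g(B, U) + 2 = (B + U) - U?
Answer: -247/20506 ≈ -0.012045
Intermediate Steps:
g(B, U) = 5/(-2 + B) (g(B, U) = 5/(-2 + ((B + U) - U)) = 5/(-2 + B))
1/(c(-291) + g(-245, -206)) = 1/(-83 + 5/(-2 - 245)) = 1/(-83 + 5/(-247)) = 1/(-83 + 5*(-1/247)) = 1/(-83 - 5/247) = 1/(-20506/247) = -247/20506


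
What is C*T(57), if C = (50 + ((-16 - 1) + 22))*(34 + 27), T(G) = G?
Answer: 191235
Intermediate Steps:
C = 3355 (C = (50 + (-17 + 22))*61 = (50 + 5)*61 = 55*61 = 3355)
C*T(57) = 3355*57 = 191235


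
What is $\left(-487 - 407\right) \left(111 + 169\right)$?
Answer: $-250320$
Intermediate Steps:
$\left(-487 - 407\right) \left(111 + 169\right) = \left(-894\right) 280 = -250320$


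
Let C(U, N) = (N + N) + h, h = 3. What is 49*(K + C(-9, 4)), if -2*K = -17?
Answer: 1911/2 ≈ 955.50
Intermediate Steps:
K = 17/2 (K = -½*(-17) = 17/2 ≈ 8.5000)
C(U, N) = 3 + 2*N (C(U, N) = (N + N) + 3 = 2*N + 3 = 3 + 2*N)
49*(K + C(-9, 4)) = 49*(17/2 + (3 + 2*4)) = 49*(17/2 + (3 + 8)) = 49*(17/2 + 11) = 49*(39/2) = 1911/2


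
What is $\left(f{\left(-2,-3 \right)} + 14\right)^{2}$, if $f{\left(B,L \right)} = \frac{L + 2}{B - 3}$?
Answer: $\frac{5041}{25} \approx 201.64$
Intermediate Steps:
$f{\left(B,L \right)} = \frac{2 + L}{-3 + B}$
$\left(f{\left(-2,-3 \right)} + 14\right)^{2} = \left(\frac{2 - 3}{-3 - 2} + 14\right)^{2} = \left(\frac{1}{-5} \left(-1\right) + 14\right)^{2} = \left(\left(- \frac{1}{5}\right) \left(-1\right) + 14\right)^{2} = \left(\frac{1}{5} + 14\right)^{2} = \left(\frac{71}{5}\right)^{2} = \frac{5041}{25}$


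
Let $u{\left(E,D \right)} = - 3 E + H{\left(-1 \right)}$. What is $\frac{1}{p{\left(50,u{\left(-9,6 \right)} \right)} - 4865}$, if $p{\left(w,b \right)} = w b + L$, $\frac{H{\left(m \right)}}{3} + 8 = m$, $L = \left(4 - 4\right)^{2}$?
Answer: $- \frac{1}{4865} \approx -0.00020555$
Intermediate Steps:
$L = 0$ ($L = 0^{2} = 0$)
$H{\left(m \right)} = -24 + 3 m$
$u{\left(E,D \right)} = -27 - 3 E$ ($u{\left(E,D \right)} = - 3 E + \left(-24 + 3 \left(-1\right)\right) = - 3 E - 27 = -27 - 3 E$)
$p{\left(w,b \right)} = b w$ ($p{\left(w,b \right)} = w b + 0 = b w + 0 = b w$)
$\frac{1}{p{\left(50,u{\left(-9,6 \right)} \right)} - 4865} = \frac{1}{\left(-27 - -27\right) 50 - 4865} = \frac{1}{\left(-27 + 27\right) 50 - 4865} = \frac{1}{0 \cdot 50 - 4865} = \frac{1}{0 - 4865} = \frac{1}{-4865} = - \frac{1}{4865}$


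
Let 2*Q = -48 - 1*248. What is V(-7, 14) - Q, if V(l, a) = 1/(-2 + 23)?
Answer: 3109/21 ≈ 148.05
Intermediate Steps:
Q = -148 (Q = (-48 - 1*248)/2 = (-48 - 248)/2 = (½)*(-296) = -148)
V(l, a) = 1/21
V(-7, 14) - Q = 1/21 - 1*(-148) = 1/21 + 148 = 3109/21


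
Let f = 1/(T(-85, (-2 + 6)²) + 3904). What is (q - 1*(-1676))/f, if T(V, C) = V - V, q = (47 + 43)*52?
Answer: 24813824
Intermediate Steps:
q = 4680 (q = 90*52 = 4680)
T(V, C) = 0
f = 1/3904 (f = 1/(0 + 3904) = 1/3904 ≈ 0.00025615)
(q - 1*(-1676))/f = (4680 - 1*(-1676))/(1/3904) = (4680 + 1676)*3904 = 6356*3904 = 24813824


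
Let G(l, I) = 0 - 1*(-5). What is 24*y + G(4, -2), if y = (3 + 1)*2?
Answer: 197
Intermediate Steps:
y = 8 (y = 4*2 = 8)
G(l, I) = 5 (G(l, I) = 0 + 5 = 5)
24*y + G(4, -2) = 24*8 + 5 = 192 + 5 = 197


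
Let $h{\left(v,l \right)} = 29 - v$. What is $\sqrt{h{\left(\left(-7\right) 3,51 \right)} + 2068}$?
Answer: $\sqrt{2118} \approx 46.022$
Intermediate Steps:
$\sqrt{h{\left(\left(-7\right) 3,51 \right)} + 2068} = \sqrt{\left(29 - \left(-7\right) 3\right) + 2068} = \sqrt{\left(29 - -21\right) + 2068} = \sqrt{\left(29 + 21\right) + 2068} = \sqrt{50 + 2068} = \sqrt{2118}$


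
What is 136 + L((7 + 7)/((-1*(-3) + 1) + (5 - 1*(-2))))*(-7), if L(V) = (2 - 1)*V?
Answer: 1398/11 ≈ 127.09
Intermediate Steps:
L(V) = V (L(V) = 1*V = V)
136 + L((7 + 7)/((-1*(-3) + 1) + (5 - 1*(-2))))*(-7) = 136 + ((7 + 7)/((-1*(-3) + 1) + (5 - 1*(-2))))*(-7) = 136 + (14/((3 + 1) + (5 + 2)))*(-7) = 136 + (14/(4 + 7))*(-7) = 136 + (14/11)*(-7) = 136 - 98/11 = 1398/11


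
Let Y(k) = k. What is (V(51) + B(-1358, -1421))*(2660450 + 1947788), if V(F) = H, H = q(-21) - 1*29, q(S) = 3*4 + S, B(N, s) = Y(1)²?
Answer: -170504806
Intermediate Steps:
B(N, s) = 1 (B(N, s) = 1² = 1)
q(S) = 12 + S
H = -38 (H = (12 - 21) - 1*29 = -9 - 29 = -38)
V(F) = -38
(V(51) + B(-1358, -1421))*(2660450 + 1947788) = (-38 + 1)*(2660450 + 1947788) = -37*4608238 = -170504806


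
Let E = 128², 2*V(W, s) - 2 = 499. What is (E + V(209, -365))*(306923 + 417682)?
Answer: 24106883745/2 ≈ 1.2053e+10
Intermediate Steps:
V(W, s) = 501/2 (V(W, s) = 1 + (½)*499 = 1 + 499/2 = 501/2)
E = 16384
(E + V(209, -365))*(306923 + 417682) = (16384 + 501/2)*(306923 + 417682) = (33269/2)*724605 = 24106883745/2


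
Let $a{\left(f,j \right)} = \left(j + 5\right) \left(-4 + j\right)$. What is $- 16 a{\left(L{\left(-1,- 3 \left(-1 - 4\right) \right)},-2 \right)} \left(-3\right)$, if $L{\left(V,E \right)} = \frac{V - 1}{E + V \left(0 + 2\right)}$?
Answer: $-864$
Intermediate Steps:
$L{\left(V,E \right)} = \frac{-1 + V}{E + 2 V}$ ($L{\left(V,E \right)} = \frac{-1 + V}{E + V 2} = \frac{-1 + V}{E + 2 V}$)
$a{\left(f,j \right)} = \left(-4 + j\right) \left(5 + j\right)$ ($a{\left(f,j \right)} = \left(5 + j\right) \left(-4 + j\right) = \left(-4 + j\right) \left(5 + j\right)$)
$- 16 a{\left(L{\left(-1,- 3 \left(-1 - 4\right) \right)},-2 \right)} \left(-3\right) = - 16 \left(-20 - 2 + \left(-2\right)^{2}\right) \left(-3\right) = - 16 \left(-20 - 2 + 4\right) \left(-3\right) = \left(-16\right) \left(-18\right) \left(-3\right) = 288 \left(-3\right) = -864$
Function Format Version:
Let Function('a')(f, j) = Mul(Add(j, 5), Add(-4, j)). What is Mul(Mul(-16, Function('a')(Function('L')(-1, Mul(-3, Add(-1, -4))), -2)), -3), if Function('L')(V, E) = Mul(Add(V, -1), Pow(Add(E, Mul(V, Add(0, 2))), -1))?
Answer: -864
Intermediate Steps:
Function('L')(V, E) = Mul(Pow(Add(E, Mul(2, V)), -1), Add(-1, V)) (Function('L')(V, E) = Mul(Add(-1, V), Pow(Add(E, Mul(V, 2)), -1)) = Mul(Add(-1, V), Pow(Add(E, Mul(2, V)), -1)) = Mul(Pow(Add(E, Mul(2, V)), -1), Add(-1, V)))
Function('a')(f, j) = Mul(Add(-4, j), Add(5, j)) (Function('a')(f, j) = Mul(Add(5, j), Add(-4, j)) = Mul(Add(-4, j), Add(5, j)))
Mul(Mul(-16, Function('a')(Function('L')(-1, Mul(-3, Add(-1, -4))), -2)), -3) = Mul(Mul(-16, Add(-20, -2, Pow(-2, 2))), -3) = Mul(Mul(-16, Add(-20, -2, 4)), -3) = Mul(Mul(-16, -18), -3) = Mul(288, -3) = -864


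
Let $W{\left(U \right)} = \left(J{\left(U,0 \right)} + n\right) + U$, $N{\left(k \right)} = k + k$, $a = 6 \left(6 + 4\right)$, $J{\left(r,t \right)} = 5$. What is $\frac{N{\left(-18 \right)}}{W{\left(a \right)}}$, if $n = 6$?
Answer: $- \frac{36}{71} \approx -0.50704$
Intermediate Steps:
$a = 60$ ($a = 6 \cdot 10 = 60$)
$N{\left(k \right)} = 2 k$
$W{\left(U \right)} = 11 + U$ ($W{\left(U \right)} = \left(5 + 6\right) + U = 11 + U$)
$\frac{N{\left(-18 \right)}}{W{\left(a \right)}} = \frac{2 \left(-18\right)}{11 + 60} = - \frac{36}{71}$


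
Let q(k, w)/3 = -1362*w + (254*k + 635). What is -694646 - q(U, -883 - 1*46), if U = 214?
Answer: -4655513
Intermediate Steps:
q(k, w) = 1905 - 4086*w + 762*k (q(k, w) = 3*(-1362*w + (254*k + 635)) = 3*(-1362*w + (635 + 254*k)) = 3*(635 - 1362*w + 254*k) = 1905 - 4086*w + 762*k)
-694646 - q(U, -883 - 1*46) = -694646 - (1905 - 4086*(-883 - 1*46) + 762*214) = -694646 - (1905 - 4086*(-883 - 46) + 163068) = -694646 - (1905 - 4086*(-929) + 163068) = -694646 - (1905 + 3795894 + 163068) = -694646 - 1*3960867 = -694646 - 3960867 = -4655513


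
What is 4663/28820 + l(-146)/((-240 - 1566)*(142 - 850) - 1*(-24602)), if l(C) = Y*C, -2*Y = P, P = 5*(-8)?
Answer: 119858007/751193300 ≈ 0.15956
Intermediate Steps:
P = -40
Y = 20 (Y = -½*(-40) = 20)
l(C) = 20*C
4663/28820 + l(-146)/((-240 - 1566)*(142 - 850) - 1*(-24602)) = 4663/28820 + (20*(-146))/((-240 - 1566)*(142 - 850) - 1*(-24602)) = 4663*(1/28820) - 2920/(-1806*(-708) + 24602) = 4663/28820 - 2920/(1278648 + 24602) = 4663/28820 - 2920/1303250 = 4663/28820 - 2920*1/1303250 = 4663/28820 - 292/130325 = 119858007/751193300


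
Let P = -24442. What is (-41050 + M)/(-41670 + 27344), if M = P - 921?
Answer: 66413/14326 ≈ 4.6358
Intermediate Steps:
M = -25363 (M = -24442 - 921 = -25363)
(-41050 + M)/(-41670 + 27344) = (-41050 - 25363)/(-41670 + 27344) = -66413/(-14326) = -66413*(-1/14326) = 66413/14326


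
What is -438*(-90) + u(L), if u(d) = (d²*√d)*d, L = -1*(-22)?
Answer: 39420 + 10648*√22 ≈ 89364.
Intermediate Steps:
L = 22
u(d) = d^(7/2) (u(d) = d^(5/2)*d = d^(7/2))
-438*(-90) + u(L) = -438*(-90) + 22^(7/2) = 39420 + 10648*√22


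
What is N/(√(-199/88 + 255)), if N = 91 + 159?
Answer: 500*√489302/22241 ≈ 15.725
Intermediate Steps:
N = 250
N/(√(-199/88 + 255)) = 250/(√(-199/88 + 255)) = 250/(√(22241/88)) = 250/((√489302/44)) = 250*(2*√489302/22241) = 500*√489302/22241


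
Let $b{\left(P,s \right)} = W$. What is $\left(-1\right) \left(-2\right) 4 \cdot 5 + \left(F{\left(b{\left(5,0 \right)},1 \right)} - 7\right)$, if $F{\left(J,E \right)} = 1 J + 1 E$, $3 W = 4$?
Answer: $\frac{106}{3} \approx 35.333$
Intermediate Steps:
$W = \frac{4}{3}$ ($W = \frac{1}{3} \cdot 4 = \frac{4}{3} \approx 1.3333$)
$b{\left(P,s \right)} = \frac{4}{3}$
$F{\left(J,E \right)} = E + J$ ($F{\left(J,E \right)} = J + E = E + J$)
$\left(-1\right) \left(-2\right) 4 \cdot 5 + \left(F{\left(b{\left(5,0 \right)},1 \right)} - 7\right) = \left(-1\right) \left(-2\right) 4 \cdot 5 + \left(\left(1 + \frac{4}{3}\right) - 7\right) = 2 \cdot 20 + \left(\frac{7}{3} - 7\right) = 40 - \frac{14}{3} = \frac{106}{3}$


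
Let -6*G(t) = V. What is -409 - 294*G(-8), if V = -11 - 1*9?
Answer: -1389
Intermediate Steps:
V = -20 (V = -11 - 9 = -20)
G(t) = 10/3 (G(t) = -1/6*(-20) = 10/3)
-409 - 294*G(-8) = -409 - 294*10/3 = -409 - 980 = -1389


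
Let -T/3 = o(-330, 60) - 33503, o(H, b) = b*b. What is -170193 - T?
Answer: -259902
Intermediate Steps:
o(H, b) = b²
T = 89709 (T = -3*(60² - 33503) = -3*(3600 - 33503) = -3*(-29903) = 89709)
-170193 - T = -170193 - 1*89709 = -170193 - 89709 = -259902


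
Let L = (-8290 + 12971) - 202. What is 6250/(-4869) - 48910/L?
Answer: -88712180/7269417 ≈ -12.203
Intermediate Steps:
L = 4479 (L = 4681 - 202 = 4479)
6250/(-4869) - 48910/L = 6250/(-4869) - 48910/4479 = 6250*(-1/4869) - 48910*1/4479 = -6250/4869 - 48910/4479 = -88712180/7269417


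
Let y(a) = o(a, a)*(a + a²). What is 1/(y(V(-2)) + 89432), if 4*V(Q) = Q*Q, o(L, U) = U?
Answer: 1/89434 ≈ 1.1181e-5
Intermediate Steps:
V(Q) = Q²/4 (V(Q) = (Q*Q)/4 = Q²/4)
y(a) = a*(a + a²)
1/(y(V(-2)) + 89432) = 1/(((¼)*(-2)²)²*(1 + (¼)*(-2)²) + 89432) = 1/(((¼)*4)²*(1 + (¼)*4) + 89432) = 1/(1²*(1 + 1) + 89432) = 1/(1*2 + 89432) = 1/(2 + 89432) = 1/89434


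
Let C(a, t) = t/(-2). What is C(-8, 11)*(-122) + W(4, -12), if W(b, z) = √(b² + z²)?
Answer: 671 + 4*√10 ≈ 683.65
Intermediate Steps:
C(a, t) = -t/2 (C(a, t) = t*(-½) = -t/2)
C(-8, 11)*(-122) + W(4, -12) = -½*11*(-122) + √(4² + (-12)²) = -11/2*(-122) + √(16 + 144) = 671 + √160 = 671 + 4*√10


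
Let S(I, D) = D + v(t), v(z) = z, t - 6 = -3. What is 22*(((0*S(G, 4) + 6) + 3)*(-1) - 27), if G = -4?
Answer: -792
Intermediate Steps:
t = 3 (t = 6 - 3 = 3)
S(I, D) = 3 + D (S(I, D) = D + 3 = 3 + D)
22*(((0*S(G, 4) + 6) + 3)*(-1) - 27) = 22*(((0*(3 + 4) + 6) + 3)*(-1) - 27) = 22*(((0*7 + 6) + 3)*(-1) - 27) = 22*(((0 + 6) + 3)*(-1) - 27) = 22*((6 + 3)*(-1) - 27) = 22*(9*(-1) - 27) = 22*(-9 - 27) = 22*(-36) = -792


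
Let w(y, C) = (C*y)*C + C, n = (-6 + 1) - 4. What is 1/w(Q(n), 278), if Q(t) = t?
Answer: -1/695278 ≈ -1.4383e-6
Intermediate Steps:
n = -9 (n = -5 - 4 = -9)
w(y, C) = C + y*C**2 (w(y, C) = y*C**2 + C = C + y*C**2)
1/w(Q(n), 278) = 1/(278*(1 + 278*(-9))) = 1/(278*(1 - 2502)) = 1/(278*(-2501)) = 1/(-695278) = -1/695278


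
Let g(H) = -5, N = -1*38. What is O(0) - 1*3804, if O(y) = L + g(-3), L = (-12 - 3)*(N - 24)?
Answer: -2879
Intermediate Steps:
N = -38
L = 930 (L = (-12 - 3)*(-38 - 24) = -15*(-62) = 930)
O(y) = 925 (O(y) = 930 - 5 = 925)
O(0) - 1*3804 = 925 - 1*3804 = 925 - 3804 = -2879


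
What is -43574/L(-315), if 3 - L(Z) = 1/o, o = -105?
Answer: -2287635/158 ≈ -14479.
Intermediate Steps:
L(Z) = 316/105 (L(Z) = 3 - 1/(-105) = 3 - 1*(-1/105) = 3 + 1/105 = 316/105)
-43574/L(-315) = -43574/316/105 = -43574*105/316 = -2287635/158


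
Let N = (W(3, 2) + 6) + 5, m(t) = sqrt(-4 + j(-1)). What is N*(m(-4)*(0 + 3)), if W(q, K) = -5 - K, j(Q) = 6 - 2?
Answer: 0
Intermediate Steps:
j(Q) = 4
m(t) = 0 (m(t) = sqrt(-4 + 4) = sqrt(0) = 0)
N = 4 (N = ((-5 - 1*2) + 6) + 5 = ((-5 - 2) + 6) + 5 = (-7 + 6) + 5 = -1 + 5 = 4)
N*(m(-4)*(0 + 3)) = 4*(0*(0 + 3)) = 4*(0*3) = 4*0 = 0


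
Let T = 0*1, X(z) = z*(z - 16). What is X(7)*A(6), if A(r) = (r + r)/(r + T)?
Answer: -126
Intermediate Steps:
X(z) = z*(-16 + z)
T = 0
A(r) = 2 (A(r) = (r + r)/(r + 0) = (2*r)/r = 2)
X(7)*A(6) = (7*(-16 + 7))*2 = (7*(-9))*2 = -63*2 = -126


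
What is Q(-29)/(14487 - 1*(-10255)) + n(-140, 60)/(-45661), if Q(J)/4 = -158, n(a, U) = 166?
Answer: -16482462/564872231 ≈ -0.029179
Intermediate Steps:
Q(J) = -632 (Q(J) = 4*(-158) = -632)
Q(-29)/(14487 - 1*(-10255)) + n(-140, 60)/(-45661) = -632/(14487 - 1*(-10255)) + 166/(-45661) = -632/(14487 + 10255) + 166*(-1/45661) = -632/24742 - 166/45661 = -632*1/24742 - 166/45661 = -316/12371 - 166/45661 = -16482462/564872231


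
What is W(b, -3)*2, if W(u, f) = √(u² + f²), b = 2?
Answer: 2*√13 ≈ 7.2111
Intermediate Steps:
W(u, f) = √(f² + u²)
W(b, -3)*2 = √((-3)² + 2²)*2 = √(9 + 4)*2 = √13*2 = 2*√13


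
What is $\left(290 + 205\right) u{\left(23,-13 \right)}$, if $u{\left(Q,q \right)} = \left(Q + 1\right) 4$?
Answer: $47520$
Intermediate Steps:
$u{\left(Q,q \right)} = 4 + 4 Q$ ($u{\left(Q,q \right)} = \left(1 + Q\right) 4 = 4 + 4 Q$)
$\left(290 + 205\right) u{\left(23,-13 \right)} = \left(290 + 205\right) \left(4 + 4 \cdot 23\right) = 495 \left(4 + 92\right) = 495 \cdot 96 = 47520$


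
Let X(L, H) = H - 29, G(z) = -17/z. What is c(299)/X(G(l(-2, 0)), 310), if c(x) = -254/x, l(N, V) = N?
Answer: -254/84019 ≈ -0.0030231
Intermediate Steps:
X(L, H) = -29 + H
c(299)/X(G(l(-2, 0)), 310) = (-254/299)/(-29 + 310) = -254*1/299/281 = -254/299*1/281 = -254/84019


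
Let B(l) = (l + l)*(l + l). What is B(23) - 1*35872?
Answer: -33756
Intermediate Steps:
B(l) = 4*l² (B(l) = (2*l)*(2*l) = 4*l²)
B(23) - 1*35872 = 4*23² - 1*35872 = 4*529 - 35872 = 2116 - 35872 = -33756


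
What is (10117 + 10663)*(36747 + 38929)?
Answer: 1572547280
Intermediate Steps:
(10117 + 10663)*(36747 + 38929) = 20780*75676 = 1572547280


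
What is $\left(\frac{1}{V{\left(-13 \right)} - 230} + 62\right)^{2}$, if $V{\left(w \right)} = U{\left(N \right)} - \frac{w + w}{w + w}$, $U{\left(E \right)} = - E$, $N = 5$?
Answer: $\frac{214066161}{55696} \approx 3843.5$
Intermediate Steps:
$V{\left(w \right)} = -6$ ($V{\left(w \right)} = \left(-1\right) 5 - \frac{w + w}{w + w} = -5 - \frac{2 w}{2 w} = -5 - 2 w \frac{1}{2 w} = -5 - 1 = -6$)
$\left(\frac{1}{V{\left(-13 \right)} - 230} + 62\right)^{2} = \left(\frac{1}{-6 - 230} + 62\right)^{2} = \left(\frac{1}{-236} + 62\right)^{2} = \left(- \frac{1}{236} + 62\right)^{2} = \left(\frac{14631}{236}\right)^{2} = \frac{214066161}{55696}$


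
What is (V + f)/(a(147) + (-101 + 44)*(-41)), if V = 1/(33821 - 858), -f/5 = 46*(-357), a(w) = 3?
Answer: 2706591931/77133420 ≈ 35.090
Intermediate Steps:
f = 82110 (f = -230*(-357) = -5*(-16422) = 82110)
V = 1/32963 ≈ 3.0337e-5
(V + f)/(a(147) + (-101 + 44)*(-41)) = (1/32963 + 82110)/(3 + (-101 + 44)*(-41)) = 2706591931/(32963*(3 - 57*(-41))) = 2706591931/(32963*(3 + 2337)) = (2706591931/32963)/2340 = (2706591931/32963)*(1/2340) = 2706591931/77133420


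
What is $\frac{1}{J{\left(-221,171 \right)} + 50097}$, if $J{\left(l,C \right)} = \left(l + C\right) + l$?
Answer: $\frac{1}{49826} \approx 2.007 \cdot 10^{-5}$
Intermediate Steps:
$J{\left(l,C \right)} = C + 2 l$ ($J{\left(l,C \right)} = \left(C + l\right) + l = C + 2 l$)
$\frac{1}{J{\left(-221,171 \right)} + 50097} = \frac{1}{\left(171 + 2 \left(-221\right)\right) + 50097} = \frac{1}{\left(171 - 442\right) + 50097} = \frac{1}{-271 + 50097} = \frac{1}{49826}$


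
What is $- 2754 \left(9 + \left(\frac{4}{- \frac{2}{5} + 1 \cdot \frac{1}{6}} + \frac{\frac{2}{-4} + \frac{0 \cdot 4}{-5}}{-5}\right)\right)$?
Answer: $\frac{775251}{35} \approx 22150.0$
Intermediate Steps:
$- 2754 \left(9 + \left(\frac{4}{- \frac{2}{5} + 1 \cdot \frac{1}{6}} + \frac{\frac{2}{-4} + \frac{0 \cdot 4}{-5}}{-5}\right)\right) = - 2754 \left(9 + \left(\frac{4}{\left(-2\right) \frac{1}{5} + 1 \cdot \frac{1}{6}} + \left(2 \left(- \frac{1}{4}\right) + 0 \left(- \frac{1}{5}\right)\right) \left(- \frac{1}{5}\right)\right)\right) = - 2754 \left(9 + \left(\frac{4}{- \frac{2}{5} + \frac{1}{6}} + \left(- \frac{1}{2} + 0\right) \left(- \frac{1}{5}\right)\right)\right) = - 2754 \left(9 + \left(\frac{4}{- \frac{7}{30}} - - \frac{1}{10}\right)\right) = - 2754 \left(9 + \left(4 \left(- \frac{30}{7}\right) + \frac{1}{10}\right)\right) = - 2754 \left(9 + \left(- \frac{120}{7} + \frac{1}{10}\right)\right) = - 2754 \left(9 - \frac{1193}{70}\right) = \left(-2754\right) \left(- \frac{563}{70}\right) = \frac{775251}{35}$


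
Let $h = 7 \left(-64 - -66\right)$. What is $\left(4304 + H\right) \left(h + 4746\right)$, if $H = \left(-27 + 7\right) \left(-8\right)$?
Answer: $21248640$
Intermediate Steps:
$H = 160$ ($H = \left(-20\right) \left(-8\right) = 160$)
$h = 14$ ($h = 7 \left(-64 + 66\right) = 7 \cdot 2 = 14$)
$\left(4304 + H\right) \left(h + 4746\right) = \left(4304 + 160\right) \left(14 + 4746\right) = 4464 \cdot 4760 = 21248640$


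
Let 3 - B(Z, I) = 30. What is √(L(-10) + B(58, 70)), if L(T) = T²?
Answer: √73 ≈ 8.5440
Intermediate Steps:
B(Z, I) = -27 (B(Z, I) = 3 - 1*30 = 3 - 30 = -27)
√(L(-10) + B(58, 70)) = √((-10)² - 27) = √(100 - 27) = √73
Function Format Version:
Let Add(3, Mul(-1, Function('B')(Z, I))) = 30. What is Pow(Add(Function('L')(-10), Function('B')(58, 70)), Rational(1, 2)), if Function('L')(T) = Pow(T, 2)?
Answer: Pow(73, Rational(1, 2)) ≈ 8.5440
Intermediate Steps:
Function('B')(Z, I) = -27 (Function('B')(Z, I) = Add(3, Mul(-1, 30)) = Add(3, -30) = -27)
Pow(Add(Function('L')(-10), Function('B')(58, 70)), Rational(1, 2)) = Pow(Add(Pow(-10, 2), -27), Rational(1, 2)) = Pow(Add(100, -27), Rational(1, 2)) = Pow(73, Rational(1, 2))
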